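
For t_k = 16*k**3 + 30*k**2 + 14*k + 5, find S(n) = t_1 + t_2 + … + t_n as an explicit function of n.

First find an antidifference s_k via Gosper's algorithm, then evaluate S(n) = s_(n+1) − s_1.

The ratio is (16*k**3 + 78*k**2 + 122*k + 65)/(16*k**3 + 30*k**2 + 14*k + 5).
So A=1 and B=1, with C=k**3 + 15*k**2/8 + 7*k/8 + 5/16.
Set up (1)·f(k+1) − (1)·f(k) − (k**3 + 15*k**2/8 + 7*k/8 + 5/16) = 0.
deg f ≤ 4 (via 0,0,3).
Coefficient equations give f(k) = k*(2*k + 3)*(2*k**2 - 2*k + 1)/16.
So s_k = (B(k−1)f/C)·t_k = (k*(2*k + 3)*(2*k**2 - 2*k + 1)/(16*k**3 + 30*k**2 + 14*k + 5))·t_k = k*(4*k**3 + 2*k**2 - 4*k + 3).
Δs = 16*k**3 + 30*k**2 + 14*k + 5, as required.
Telescope: S(n) = s_(n+1) − s_(1) = 4*n**4 + 18*n**3 + 26*n**2 + 17*n + 5 − (5) = n*(4*n**3 + 18*n**2 + 26*n + 17).

S(n) = n*(4*n**3 + 18*n**2 + 26*n + 17)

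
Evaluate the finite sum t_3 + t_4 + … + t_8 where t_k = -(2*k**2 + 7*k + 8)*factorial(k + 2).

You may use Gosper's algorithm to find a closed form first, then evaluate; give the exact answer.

Σ = -758418360

Compute t_(k+1)/t_k: get (k + 3)*(7*k + 2*(k + 1)**2 + 15)/(2*k**2 + 7*k + 8).
Normal form (A,B,C) = (k + 3, 1, k**2 + 7*k/2 + 4).
Key eq: (k + 3)·f(k+1) = (1)·f(k) + (k**2 + 7*k/2 + 4).
Degrees (1,0,2) ⇒ d ≤ 1.
Coefficient equations give f(k) = (2*k + 1)/2.
Certificate R = B(k−1)f/C = (2*k + 1)/(2*k**2 + 7*k + 8) gives s_k = -(2*k + 1)*factorial(k + 2).
s_(k+1) − s_k = -(2*k**2 + 7*k + 8)*factorial(k + 2) = t_k.
Sum = s_(9) − s_(3); s_(9) = -758419200, s_(3) = -840 ⇒ -758418360.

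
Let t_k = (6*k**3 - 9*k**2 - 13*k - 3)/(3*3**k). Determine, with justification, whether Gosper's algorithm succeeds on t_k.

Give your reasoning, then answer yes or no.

Yes. s_k = (-3*k**3 + 2*k + 1)/3**k.

t_(k+1)/t_k = (6*k**3 + 9*k**2 - 13*k - 19)/(3*(6*k**3 - 9*k**2 - 13*k - 3)).
A = 1/3, B = 1, C = k**3 - 3*k**2/2 - 13*k/6 - 1/2.
Key eq: (1/3)·f(k+1) = (1)·f(k) + (k**3 - 3*k**2/2 - 13*k/6 - 1/2).
Bound: deg f ≤ 3.
A polynomial solution: f(k) = -(k - 1)*(3*k**2 + 3*k + 1)/2.
Certificate R = B(k−1)f/C = -3*(k - 1)*(3*k**2 + 3*k + 1)/(6*k**3 - 9*k**2 - 13*k - 3) gives s_k = (-3*k**3 + 2*k + 1)/3**k.
s_(k+1) − s_k = (9*k**3 - 4*k - 3*(k + 1)**3)/(3*3**k) = t_k.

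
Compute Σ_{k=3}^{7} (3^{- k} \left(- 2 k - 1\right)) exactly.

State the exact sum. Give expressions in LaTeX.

Σ = -107/243

The ratio is (2*k + 3)/(3*(2*k + 1)).
Factor: A=1/3; B=1; C=k + 1/2.
Need (1/3)·f(k+1) − (1)·f(k) = k + 1/2.
From deg A=0, deg B=0, deg C=1: d=1.
Solving with deg f ≤ 1: f(k) = -3*(k + 1)/2.
Then R = B(k−1)f/C = -3*(k + 1)/(2*k + 1), so s_k = R(k)·t_k = 3**(1 - k)*(k + 1).
Verify: (-2*k - 1)/3**k matches t_k.
Telescoping: Σ = s_(8) − s_(3) = 1/243 − (4/9) = -107/243.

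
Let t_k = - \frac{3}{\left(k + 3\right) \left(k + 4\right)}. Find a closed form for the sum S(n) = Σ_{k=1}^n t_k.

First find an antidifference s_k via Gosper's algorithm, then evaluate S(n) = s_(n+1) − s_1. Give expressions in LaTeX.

S(n) = - \frac{3 n}{4 n + 16}

The ratio is (k + 3)/(k + 5).
So A=k + 3 and B=k + 5, with C=1.
Need (k + 3)·f(k+1) − (k + 4)·f(k) = 1.
d = 1 from the (1,1,0) case.
Solving with deg f ≤ 1: f(k) = k/3.
So s_k = (B(k−1)f/C)·t_k = (k*(k + 4)/3)·t_k = -k/(k + 3).
Verify: -3/(k**2 + 7*k + 12) matches t_k.
Telescope: S(n) = s_(n+1) − s_(1) = (-n - 1)/(n + 4) − (-1/4) = -3*n/(4*n + 16).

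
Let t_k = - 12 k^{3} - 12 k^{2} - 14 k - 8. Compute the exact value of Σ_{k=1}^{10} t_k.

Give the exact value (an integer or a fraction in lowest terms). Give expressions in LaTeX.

Σ = -41770

Compute t_(k+1)/t_k: get (6*k**3 + 24*k**2 + 37*k + 23)/(6*k**3 + 6*k**2 + 7*k + 4).
Gosper form: A/B · C(k+1)/C(k) with A=1, B=1, C=k**3 + k**2 + 7*k/6 + 2/3.
Solve (1)·f(k+1) − (1)·f(k) = k**3 + k**2 + 7*k/6 + 2/3.
Degrees (0,0,3) ⇒ d ≤ 4.
Solving with deg f ≤ 4: f(k) = k*(3*k**3 - 2*k**2 + 4*k + 3)/12.
R(k) = B(k−1)·f(k)/C(k) = k*(3*k**3 - 2*k**2 + 4*k + 3)/(2*(6*k**3 + 6*k**2 + 7*k + 4)); s_k = R·t_k = k*(-3*k**3 + 2*k**2 - 4*k - 3).
s_(k+1) − s_k = -12*k**3 - 12*k**2 - 14*k - 8 = t_k.
Telescoping: Σ = s_(11) − s_(1) = -41778 − (-8) = -41770.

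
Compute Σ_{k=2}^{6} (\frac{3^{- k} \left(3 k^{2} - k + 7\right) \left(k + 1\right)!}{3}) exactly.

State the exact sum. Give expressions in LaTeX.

Σ = 88790/243

Compute t_(k+1)/t_k: get (k + 2)*(-k + 3*(k + 1)**2 + 6)/(3*(3*k**2 - k + 7)).
So A=k/3 + 2/3 and B=1, with C=k**2 - k/3 + 7/3.
Set up (k/3 + 2/3)·f(k+1) − (1)·f(k) − (k**2 - k/3 + 7/3) = 0.
Degrees (1,0,2) ⇒ d ≤ 1.
Match coefficients ⇒ f(k) = 3*k - 1.
R(k) = B(k−1)·f(k)/C(k) = 3*(3*k - 1)/(3*k**2 - k + 7); s_k = R·t_k = (3*k - 1)*factorial(k + 1)/3**k.
Δs = (3*k**2 - k + 7)*factorial(k + 1)/(3*3**k), as required.
Σ_(k=2)^(6) t_k = s_(7) − s_(2) = 89600/243 − (10/3) = 88790/243.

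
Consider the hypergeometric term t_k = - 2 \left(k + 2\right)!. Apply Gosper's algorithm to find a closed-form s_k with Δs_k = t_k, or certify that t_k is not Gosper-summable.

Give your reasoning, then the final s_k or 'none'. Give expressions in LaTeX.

t_(k+1)/t_k = k + 3.
So A=k + 3 and B=1, with C=1.
f must satisfy (k + 3)·f(k+1) − (1)·f(k) = 1.
Bound: deg f ≤ -1.
d = -1 < 0 ⇒ no nonzero polynomial f; not summable.

not Gosper-summable; s_k does not exist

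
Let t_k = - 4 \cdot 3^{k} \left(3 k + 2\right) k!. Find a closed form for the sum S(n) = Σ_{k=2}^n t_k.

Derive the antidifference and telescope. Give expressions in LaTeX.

S(n) = - 12 \cdot 3^{n} \left(n + 1\right)! + 72

Compute t_(k+1)/t_k: get 3*(k + 1)*(3*k + 5)/(3*k + 2).
Factor: A=3*k + 3; B=1; C=k + 2/3.
Set up (3*k + 3)·f(k+1) − (1)·f(k) − (k + 2/3) = 0.
d = 0 from the (1,0,1) case.
Solving with deg f ≤ 0: f(k) = 1/3.
Get s_k = R·t_k = -4*3**k*factorial(k) with R(k) = B(k−1)f(k)/C(k) = 1/(3*k + 2).
s_(k+1) − s_k = -4*3**k*(3*k + 2)*factorial(k) = t_k.
Σ_(k=2)^n t_k = s_(n+1) − s_(2) = (-12*3**n*factorial(n + 1)) − (-72), i.e. -12*3**n*factorial(n + 1) + 72.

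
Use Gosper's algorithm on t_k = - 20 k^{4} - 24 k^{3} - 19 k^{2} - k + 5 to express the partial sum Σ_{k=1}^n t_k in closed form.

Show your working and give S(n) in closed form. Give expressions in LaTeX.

S(n) = n \left(- 4 n^{4} - 16 n^{3} - 25 n^{2} - 16 n + 2\right)

r(k) = (20*k**4 + 104*k**3 + 211*k**2 + 191*k + 59)/(20*k**4 + 24*k**3 + 19*k**2 + k - 5) after simplifying.
A = 1, B = 1, C = k**4 + 6*k**3/5 + 19*k**2/20 + k/20 - 1/4.
Need (1)·f(k+1) − (1)·f(k) = k**4 + 6*k**3/5 + 19*k**2/20 + k/20 - 1/4.
From deg A=0, deg B=0, deg C=4: d=5.
Coefficient equations give f(k) = k*(4*k**4 - 4*k**3 + k**2 - 3*k - 3)/20.
So s_k = (B(k−1)f/C)·t_k = (k*(4*k**4 - 4*k**3 + k**2 - 3*k - 3)/(20*k**4 + 24*k**3 + 19*k**2 + k - 5))·t_k = k*(-4*k**4 + 4*k**3 - k**2 + 3*k + 3).
Δs = -20*k**4 - 24*k**3 - 19*k**2 - k + 5, as required.
Telescope: S(n) = s_(n+1) − s_(1) = -4*n**5 - 16*n**4 - 25*n**3 - 16*n**2 + 2*n + 5 − (5) = n*(-4*n**4 - 16*n**3 - 25*n**2 - 16*n + 2).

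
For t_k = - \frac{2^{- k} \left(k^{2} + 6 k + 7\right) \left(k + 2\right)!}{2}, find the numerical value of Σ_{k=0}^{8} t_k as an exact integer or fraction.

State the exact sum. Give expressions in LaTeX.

Step 1: r(k) = (k + 3)*(6*k + (k + 1)**2 + 13)/(2*(k**2 + 6*k + 7)).
A = k/2 + 3/2, B = 1, C = k**2 + 6*k + 7.
Key eq: (k/2 + 3/2)·f(k+1) = (1)·f(k) + (k**2 + 6*k + 7).
deg f ≤ 1 (via 1,0,2).
Coefficient equations give f(k) = 2*(k + 4).
R(k) = B(k−1)·f(k)/C(k) = 2*(k + 4)/(k**2 + 6*k + 7); s_k = R·t_k = -(k + 4)*factorial(k + 2)/2**k.
Δs = -(k**2 + 6*k + 7)*factorial(k + 2)/(2*2**k), as required.
Evaluate s at k=9 and k=0: -2027025/2 and -8; difference -2027009/2.

Σ = -2027009/2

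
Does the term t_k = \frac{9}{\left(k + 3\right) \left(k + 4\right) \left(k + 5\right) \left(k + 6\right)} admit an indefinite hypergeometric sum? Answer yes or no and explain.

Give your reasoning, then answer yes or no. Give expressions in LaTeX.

t_(k+1)/t_k = (k + 3)/(k + 7).
Gosper form: A/B · C(k+1)/C(k) with A=k + 3, B=k + 7, C=1.
Key eq: (k + 3)·f(k+1) = (k + 6)·f(k) + (1).
d = 3 from the (1,1,0) case.
Solve for f: f(k) = k*(k**2 + 12*k + 47)/180 (degree 3 ≤ 3).
So s_k = (B(k−1)f/C)·t_k = (k*(k + 6)*(k**2 + 12*k + 47)/180)·t_k = k*(k**2 + 12*k + 47)/(20*(k + 3)*(k + 4)*(k + 5)).
s_(k+1) − s_k = 9/(k**4 + 18*k**3 + 119*k**2 + 342*k + 360) = t_k.

Yes. s_k = \frac{k \left(k^{2} + 12 k + 47\right)}{20 \left(k + 3\right) \left(k + 4\right) \left(k + 5\right)}.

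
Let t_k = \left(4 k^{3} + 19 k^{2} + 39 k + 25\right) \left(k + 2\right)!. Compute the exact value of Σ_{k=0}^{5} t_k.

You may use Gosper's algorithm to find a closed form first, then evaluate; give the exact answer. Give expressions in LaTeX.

Σ = 6612476

r(k) = (4*k**4 + 43*k**3 + 182*k**2 + 354*k + 261)/(4*k**3 + 19*k**2 + 39*k + 25) after simplifying.
Take A(k)=k + 3, B(k)=1, C(k)=k**3 + 19*k**2/4 + 39*k/4 + 25/4.
Need (k + 3)·f(k+1) − (1)·f(k) = k**3 + 19*k**2/4 + 39*k/4 + 25/4.
Bound: deg f ≤ 2.
Solve for f: f(k) = (4*k**2 + 3*k + 2)/4 (degree 2 ≤ 2).
Get s_k = R·t_k = (4*k**2 + 3*k + 2)*factorial(k + 2) with R(k) = B(k−1)f(k)/C(k) = (4*k**2 + 3*k + 2)/(4*k**3 + 19*k**2 + 39*k + 25).
Check: Δs_k = (4*k**3 + 19*k**2 + 39*k + 25)*factorial(k + 2). ✓
Sum = s_(6) − s_(0); s_(6) = 6612480, s_(0) = 4 ⇒ 6612476.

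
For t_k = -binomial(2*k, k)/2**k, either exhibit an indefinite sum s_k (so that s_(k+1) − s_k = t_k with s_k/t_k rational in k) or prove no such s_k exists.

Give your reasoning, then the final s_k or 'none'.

not Gosper-summable; s_k does not exist

Compute t_(k+1)/t_k: get (2*k + 1)/(k + 1).
Take A(k)=2*k + 1, B(k)=k + 1, C(k)=1.
Key eq: (2*k + 1)·f(k+1) = (k)·f(k) + (1).
From deg A=1, deg B=1, deg C=0: d=-1.
deg f ≤ -1 is impossible — no certificate.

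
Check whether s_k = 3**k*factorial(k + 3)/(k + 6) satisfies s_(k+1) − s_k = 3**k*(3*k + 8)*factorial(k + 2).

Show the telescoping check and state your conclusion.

s_(k+1) = 3**(k + 1)*factorial(k + 4)/(k + 7)
s_(k+1) − s_k = 3**k*(3*k**2 + 29*k + 65)*factorial(k + 3)/((k + 6)*(k + 7))
(s_(k+1) − s_k) − t_k = -3**(k + 1)*(3*k**2 + 26*k + 47)*factorial(k + 2)/((k + 6)*(k + 7))

Invalid: residual -3**(k + 1)*(3*k**2 + 26*k + 47)*factorial(k + 2)/((k + 6)*(k + 7)) ≠ 0.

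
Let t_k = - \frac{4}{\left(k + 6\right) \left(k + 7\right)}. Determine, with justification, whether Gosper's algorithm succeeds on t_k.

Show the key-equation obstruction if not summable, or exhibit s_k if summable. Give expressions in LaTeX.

Yes. s_k = - \frac{2 k}{3 k + 18}.

Step 1: r(k) = (k + 6)/(k + 8).
Gosper form: A/B · C(k+1)/C(k) with A=k + 6, B=k + 8, C=1.
Solve (k + 6)·f(k+1) − (k + 7)·f(k) = 1.
Bound: deg f ≤ 1.
Solving with deg f ≤ 1: f(k) = k/6.
Then R = B(k−1)f/C = k*(k + 7)/6, so s_k = R(k)·t_k = -2*k/(3*k + 18).
Δs = -4/(k**2 + 13*k + 42), as required.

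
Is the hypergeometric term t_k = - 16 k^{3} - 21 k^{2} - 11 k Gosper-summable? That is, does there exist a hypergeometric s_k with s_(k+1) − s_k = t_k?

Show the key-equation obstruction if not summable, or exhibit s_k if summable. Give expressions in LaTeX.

r(k) = (16*k**3 + 69*k**2 + 101*k + 48)/(k*(16*k**2 + 21*k + 11)) after simplifying.
Normal form (A,B,C) = (1, 1, k**3 + 21*k**2/16 + 11*k/16).
Solve (1)·f(k+1) − (1)·f(k) = k**3 + 21*k**2/16 + 11*k/16.
From deg A=0, deg B=0, deg C=3: d=4.
Solve for f: f(k) = k*(k - 1)*(4*k**2 + 3*k + 2)/16 (degree 4 ≤ 4).
Get s_k = R·t_k = k*(-4*k**3 + k**2 + k + 2) with R(k) = B(k−1)f(k)/C(k) = (k - 1)*(4*k**2 + 3*k + 2)/(16*k**2 + 21*k + 11).
s_(k+1) − s_k = k*(-16*k**2 - 21*k - 11) = t_k.

Yes. s_k = k \left(- 4 k^{3} + k^{2} + k + 2\right).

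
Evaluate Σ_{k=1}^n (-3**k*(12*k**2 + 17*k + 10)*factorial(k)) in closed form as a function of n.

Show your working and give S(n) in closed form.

The ratio is 3*(12*k**3 + 53*k**2 + 80*k + 39)/(12*k**2 + 17*k + 10).
Gosper form: A/B · C(k+1)/C(k) with A=3*k + 3, B=1, C=k**2 + 17*k/12 + 5/6.
Solve (3*k + 3)·f(k+1) − (1)·f(k) = k**2 + 17*k/12 + 5/6.
Degrees (1,0,2) ⇒ d ≤ 1.
Solving with deg f ≤ 1: f(k) = (4*k - 1)/12.
Certificate R = B(k−1)f/C = (4*k - 1)/(12*k**2 + 17*k + 10) gives s_k = -3**k*(4*k - 1)*factorial(k).
s_(k+1) − s_k = -3**k*(12*k**2 + 17*k + 10)*factorial(k) = t_k.
s_(n+1) = -3**(n + 1)*(4*n + 3)*factorial(n + 1) and s_(1) = -9, so S(n) = -12*3**n*n**2*factorial(n) - 21*3**n*n*factorial(n) - 9*3**n*factorial(n) + 9.

S(n) = -12*3**n*n**2*factorial(n) - 21*3**n*n*factorial(n) - 9*3**n*factorial(n) + 9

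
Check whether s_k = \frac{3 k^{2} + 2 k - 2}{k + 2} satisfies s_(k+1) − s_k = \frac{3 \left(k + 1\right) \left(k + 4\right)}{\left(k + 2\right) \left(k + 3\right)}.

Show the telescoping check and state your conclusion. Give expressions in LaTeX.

Valid: the claim telescopes to t_k.

s_(k+1) = (2*k + 3*(k + 1)**2)/(k + 3)
s_(k+1) − s_k = 3*(k**2 + 5*k + 4)/(k**2 + 5*k + 6)
(s_(k+1) − s_k) − t_k = 0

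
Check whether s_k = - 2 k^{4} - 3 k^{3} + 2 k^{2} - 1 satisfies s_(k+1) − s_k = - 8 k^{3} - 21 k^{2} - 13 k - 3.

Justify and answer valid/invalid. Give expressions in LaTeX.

valid (s_(k+1) − s_k reduces to t_k)

s_(k+1) = -2*(k + 1)**4 - 3*(k + 1)**3 + 2*(k + 1)**2 - 1
s_(k+1) − s_k = -8*k**3 - 21*k**2 - 13*k - 3
(s_(k+1) − s_k) − t_k = 0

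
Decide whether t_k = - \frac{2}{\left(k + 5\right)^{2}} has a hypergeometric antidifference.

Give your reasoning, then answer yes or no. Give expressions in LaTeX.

No — t_k has no hypergeometric antidifference.

Ratio r(k) = (k + 5)**2/(k + 6)**2.
A = k**2 + 10*k + 25, B = k**2 + 12*k + 36, C = 1.
Key eq: (k**2 + 10*k + 25)·f(k+1) = (k**2 + 10*k + 25)·f(k) + (1).
From deg A=2, deg B=2, deg C=0: d=0.
f = c0 ⇒ A·f(k+1) − B(k−1)·f(k) − C = -1. The system {-1 = 0} is inconsistent; no antidifference.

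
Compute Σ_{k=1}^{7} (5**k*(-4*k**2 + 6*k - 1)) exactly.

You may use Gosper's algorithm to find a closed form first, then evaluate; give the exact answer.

Σ = -14062495

t_(k+1)/t_k = 5*(4*k**2 + 2*k - 1)/(4*k**2 - 6*k + 1).
A = 5, B = 1, C = k**2 - 3*k/2 + 1/4.
Need (5)·f(k+1) − (1)·f(k) = k**2 - 3*k/2 + 1/4.
deg f ≤ 2 (via 0,0,2).
Match coefficients ⇒ f(k) = (k - 2)**2/4.
Then R = B(k−1)f/C = (k - 2)**2/(4*k**2 - 6*k + 1), so s_k = R(k)·t_k = 5**k*(-k**2 + 4*k - 4).
Δs = 5**k*(-4*k**2 + 6*k - 1), as required.
Σ_(k=1)^(7) t_k = s_(8) − s_(1) = -14062500 − (-5) = -14062495.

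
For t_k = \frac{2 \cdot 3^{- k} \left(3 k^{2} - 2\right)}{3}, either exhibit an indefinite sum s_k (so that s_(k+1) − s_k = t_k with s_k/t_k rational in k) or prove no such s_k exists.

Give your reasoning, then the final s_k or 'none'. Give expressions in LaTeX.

s_k = 3^{- k} \left(- 3 k^{2} - 3 k - 1\right)

The ratio is (3*(k + 1)**2 - 2)/(3*(3*k**2 - 2)).
Take A(k)=1/3, B(k)=1, C(k)=k**2 - 2/3.
Set up (1/3)·f(k+1) − (1)·f(k) − (k**2 - 2/3) = 0.
Degrees (0,0,2) ⇒ d ≤ 2.
Solving with deg f ≤ 2: f(k) = -(3*k**2 + 3*k + 1)/2.
Get s_k = R·t_k = (-3*k**2 - 3*k - 1)/3**k with R(k) = B(k−1)f(k)/C(k) = -3*(3*k**2 + 3*k + 1)/(2*(3*k**2 - 2)).
Δs = 2*(3*k**2 - 2)/(3*3**k), as required.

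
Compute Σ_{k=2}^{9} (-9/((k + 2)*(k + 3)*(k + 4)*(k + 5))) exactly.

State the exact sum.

Σ = -43/1820

Ratio r(k) = (k + 2)/(k + 6).
Factor: A=k + 2; B=k + 6; C=1.
Solve (k + 2)·f(k+1) − (k + 5)·f(k) = 1.
From deg A=1, deg B=1, deg C=0: d=3.
Match coefficients ⇒ f(k) = k*(k**2 + 9*k + 26)/72.
Then R = B(k−1)f/C = k*(k + 5)*(k**2 + 9*k + 26)/72, so s_k = R(k)·t_k = k*(-k**2 - 9*k - 26)/(8*(k + 2)*(k + 3)*(k + 4)).
Δs = -9/(k**4 + 14*k**3 + 71*k**2 + 154*k + 120), as required.
Telescoping: Σ = s_(10) − s_(2) = -45/364 − (-1/10) = -43/1820.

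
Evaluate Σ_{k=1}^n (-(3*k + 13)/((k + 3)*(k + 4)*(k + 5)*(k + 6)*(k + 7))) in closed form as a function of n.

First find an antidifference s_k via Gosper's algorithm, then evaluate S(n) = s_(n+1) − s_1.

S(n) = n*(-n**2 - 17*n - 94)/(168*(n**3 + 17*n**2 + 94*n + 168))

t_(k+1)/t_k = (k + 3)*(3*k + 16)/((k + 8)*(3*k + 13)).
Take A(k)=k + 3, B(k)=k + 8, C(k)=k + 13/3.
Solve (k + 3)·f(k+1) − (k + 7)·f(k) = k + 13/3.
Bound: deg f ≤ 4.
Solve for f: f(k) = k*(k + 4)*(k**2 + 14*k + 63)/270 (degree 4 ≤ 4).
So s_k = (B(k−1)f/C)·t_k = (k*(k + 4)*(k + 7)*(k**2 + 14*k + 63)/(90*(3*k + 13)))·t_k = k*(-k**2 - 14*k - 63)/(90*(k**3 + 14*k**2 + 63*k + 90)).
Δs = (-3*k - 13)/(k**5 + 25*k**4 + 245*k**3 + 1175*k**2 + 2754*k + 2520), as required.
Telescope: S(n) = s_(n+1) − s_(1) = (-n**3 - 17*n**2 - 94*n - 78)/(90*(n**3 + 17*n**2 + 94*n + 168)) − (-13/2520) = n*(-n**2 - 17*n - 94)/(168*(n**3 + 17*n**2 + 94*n + 168)).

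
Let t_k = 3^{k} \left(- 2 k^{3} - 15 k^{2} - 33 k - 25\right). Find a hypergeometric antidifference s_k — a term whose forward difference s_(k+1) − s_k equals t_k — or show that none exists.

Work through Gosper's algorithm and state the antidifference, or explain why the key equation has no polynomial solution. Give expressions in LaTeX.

s_k = 3^{k} \left(- k^{3} - 3 k^{2} - 3 k - 2\right)

Step 1: r(k) = 3*(2*k**3 + 21*k**2 + 69*k + 75)/(2*k**3 + 15*k**2 + 33*k + 25).
Normal form (A,B,C) = (3, 1, k**3 + 15*k**2/2 + 33*k/2 + 25/2).
Need (3)·f(k+1) − (1)·f(k) = k**3 + 15*k**2/2 + 33*k/2 + 25/2.
From deg A=0, deg B=0, deg C=3: d=3.
A polynomial solution: f(k) = (k + 2)*(k**2 + k + 1)/2.
R(k) = B(k−1)·f(k)/C(k) = (k + 2)*(k**2 + k + 1)/(2*k**3 + 15*k**2 + 33*k + 25); s_k = R·t_k = 3**k*(-k**3 - 3*k**2 - 3*k - 2).
Verify: 3**k*(-2*k**3 - 15*k**2 - 33*k - 25) matches t_k.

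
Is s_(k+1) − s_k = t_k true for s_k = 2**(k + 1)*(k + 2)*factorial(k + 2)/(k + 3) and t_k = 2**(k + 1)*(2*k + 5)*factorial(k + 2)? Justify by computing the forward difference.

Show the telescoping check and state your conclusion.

Invalid: residual -2**(k + 1)*(k + 2)*(2*k + 7)*factorial(k + 2)/((k + 3)*(k + 4)) ≠ 0.

s_(k+1) = 2**(k + 2)*(k + 3)*factorial(k + 3)/(k + 4)
s_(k+1) − s_k = 2**(k + 1)*(2*k**3 + 17*k**2 + 48*k + 46)*factorial(k + 2)/((k + 3)*(k + 4))
(s_(k+1) − s_k) − t_k = -2**(k + 1)*(k + 2)*(2*k + 7)*factorial(k + 2)/((k + 3)*(k + 4))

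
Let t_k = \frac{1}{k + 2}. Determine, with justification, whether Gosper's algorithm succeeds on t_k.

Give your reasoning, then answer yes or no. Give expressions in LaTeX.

r(k) = (k + 2)/(k + 3) after simplifying.
Normal form (A,B,C) = (k + 2, k + 3, 1).
Key eq: (k + 2)·f(k+1) = (k + 2)·f(k) + (1).
Degrees (1,1,0) ⇒ d ≤ 0.
f = c0 ⇒ A·f(k+1) − B(k−1)·f(k) − C = -1. The system {-1 = 0} is inconsistent; no antidifference.

No. Not Gosper-summable.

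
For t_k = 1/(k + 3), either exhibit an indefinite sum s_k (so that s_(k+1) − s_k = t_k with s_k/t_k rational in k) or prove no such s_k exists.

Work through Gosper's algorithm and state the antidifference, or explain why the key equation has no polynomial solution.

r(k) = (k + 3)/(k + 4) after simplifying.
Factor: A=k + 3; B=k + 4; C=1.
Key eq: (k + 3)·f(k+1) = (k + 3)·f(k) + (1).
Degrees (1,1,0) ⇒ d ≤ 0.
Put f(k) = c0: A·f(k+1) − B(k−1)·f(k) − C = -1; need -1 = 0 — inconsistent ⇒ no f, not summable.

no hypergeometric antidifference exists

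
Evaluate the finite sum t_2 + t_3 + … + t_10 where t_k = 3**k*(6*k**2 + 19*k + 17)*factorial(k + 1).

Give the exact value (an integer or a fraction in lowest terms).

Σ = 1951635018009330

The ratio is 3*(6*k**3 + 43*k**2 + 104*k + 84)/(6*k**2 + 19*k + 17).
So A=3*k + 6 and B=1, with C=k**2 + 19*k/6 + 17/6.
Need (3*k + 6)·f(k+1) − (1)·f(k) = k**2 + 19*k/6 + 17/6.
deg f ≤ 1 (via 1,0,2).
Match coefficients ⇒ f(k) = (2*k + 1)/6.
Get s_k = R·t_k = 3**k*(2*k + 1)*factorial(k + 1) with R(k) = B(k−1)f(k)/C(k) = (2*k + 1)/(6*k**2 + 19*k + 17).
Check: Δs_k = 3**k*(6*k**2 + 19*k + 17)*factorial(k + 1). ✓
Evaluate s at k=11 and k=2: 1951635018009600 and 270; difference 1951635018009330.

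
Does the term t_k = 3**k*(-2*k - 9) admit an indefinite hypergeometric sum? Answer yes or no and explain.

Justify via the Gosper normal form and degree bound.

Step 1: r(k) = 3*(2*k + 11)/(2*k + 9).
Take A(k)=3, B(k)=1, C(k)=k + 9/2.
Need (3)·f(k+1) − (1)·f(k) = k + 9/2.
d = 1 from the (0,0,1) case.
Match coefficients ⇒ f(k) = (k + 3)/2.
R(k) = B(k−1)·f(k)/C(k) = (k + 3)/(2*k + 9); s_k = R·t_k = 3**k*(-k - 3).
s_(k+1) − s_k = 3**k*(-2*k - 9) = t_k.

Yes. s_k = 3**k*(-k - 3).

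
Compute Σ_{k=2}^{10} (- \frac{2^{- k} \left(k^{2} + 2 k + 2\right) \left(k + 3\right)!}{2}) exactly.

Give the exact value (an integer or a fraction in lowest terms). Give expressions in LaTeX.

Σ = -425675220

r(k) = (k + 4)*(2*k + (k + 1)**2 + 4)/(2*(k**2 + 2*k + 2)) after simplifying.
So A=k/2 + 2 and B=1, with C=k**2 + 2*k + 2.
f must satisfy (k/2 + 2)·f(k+1) − (1)·f(k) = k**2 + 2*k + 2.
Bound: deg f ≤ 1.
Solving with deg f ≤ 1: f(k) = 2*(k - 1).
Certificate R = B(k−1)f/C = 2*(k - 1)/(k**2 + 2*k + 2) gives s_k = -(k - 1)*factorial(k + 3)/2**k.
s_(k+1) − s_k = -(k**2 + 2*k + 2)*factorial(k + 3)/(2*2**k) = t_k.
Telescoping: Σ = s_(11) − s_(2) = -425675250 − (-30) = -425675220.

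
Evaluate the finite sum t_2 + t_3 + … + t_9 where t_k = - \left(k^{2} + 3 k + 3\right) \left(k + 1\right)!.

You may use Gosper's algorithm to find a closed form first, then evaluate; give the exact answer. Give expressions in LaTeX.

r(k) = (k + 2)*(3*k + (k + 1)**2 + 6)/(k**2 + 3*k + 3) after simplifying.
Gosper form: A/B · C(k+1)/C(k) with A=k + 2, B=1, C=k**2 + 3*k + 3.
Key eq: (k + 2)·f(k+1) = (1)·f(k) + (k**2 + 3*k + 3).
d = 1 from the (1,0,2) case.
Solving with deg f ≤ 1: f(k) = k + 1.
Get s_k = R·t_k = -(k + 1)*factorial(k + 1) with R(k) = B(k−1)f(k)/C(k) = (k + 1)/(k**2 + 3*k + 3).
Check: Δs_k = -(k**2 + 3*k + 3)*factorial(k + 1). ✓
Sum = s_(10) − s_(2); s_(10) = -439084800, s_(2) = -18 ⇒ -439084782.

Σ = -439084782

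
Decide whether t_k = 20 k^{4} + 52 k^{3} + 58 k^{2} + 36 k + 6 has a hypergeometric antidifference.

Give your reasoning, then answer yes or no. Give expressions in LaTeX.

Yes. s_k = k \left(4 k^{4} + 3 k^{3} + 2 k - 3\right).

The ratio is (10*k**4 + 66*k**3 + 167*k**2 + 194*k + 86)/(10*k**4 + 26*k**3 + 29*k**2 + 18*k + 3).
Factor: A=1; B=1; C=k**4 + 13*k**3/5 + 29*k**2/10 + 9*k/5 + 3/10.
Key eq: (1)·f(k+1) = (1)·f(k) + (k**4 + 13*k**3/5 + 29*k**2/10 + 9*k/5 + 3/10).
d = 5 from the (0,0,4) case.
Solve for f: f(k) = k*(4*k**4 + 3*k**3 + 2*k - 3)/20 (degree 5 ≤ 5).
Get s_k = R·t_k = k*(4*k**4 + 3*k**3 + 2*k - 3) with R(k) = B(k−1)f(k)/C(k) = k*(4*k**4 + 3*k**3 + 2*k - 3)/(2*(10*k**4 + 26*k**3 + 29*k**2 + 18*k + 3)).
Δs = 20*k**4 + 52*k**3 + 58*k**2 + 36*k + 6, as required.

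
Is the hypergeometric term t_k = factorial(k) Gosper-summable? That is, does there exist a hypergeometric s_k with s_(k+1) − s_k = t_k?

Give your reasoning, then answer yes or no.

Step 1: r(k) = k + 1.
Gosper form: A/B · C(k+1)/C(k) with A=k + 1, B=1, C=1.
f must satisfy (k + 1)·f(k+1) − (1)·f(k) = 1.
deg f ≤ -1 (via 1,0,0).
Bound -1 < 0, so the key equation has no polynomial solution.

No — t_k has no hypergeometric antidifference.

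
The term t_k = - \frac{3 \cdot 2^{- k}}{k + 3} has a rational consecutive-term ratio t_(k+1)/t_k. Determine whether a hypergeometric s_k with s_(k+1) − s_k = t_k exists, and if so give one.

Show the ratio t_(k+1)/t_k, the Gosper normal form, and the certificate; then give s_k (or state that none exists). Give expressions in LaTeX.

Ratio r(k) = (k + 3)/(2*(k + 4)).
Take A(k)=k/2 + 3/2, B(k)=k + 4, C(k)=1.
Key eq: (k/2 + 3/2)·f(k+1) = (k + 3)·f(k) + (1).
Bound: deg f ≤ -1.
deg f ≤ -1 is impossible — no certificate.

not Gosper-summable; s_k does not exist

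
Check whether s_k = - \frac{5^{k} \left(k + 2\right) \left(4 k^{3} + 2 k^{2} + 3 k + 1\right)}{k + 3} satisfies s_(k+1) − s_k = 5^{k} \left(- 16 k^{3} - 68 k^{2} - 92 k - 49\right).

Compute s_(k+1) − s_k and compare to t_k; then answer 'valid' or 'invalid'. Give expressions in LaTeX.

s_(k+1) = 5**(k + 1)*(-4*k**4 - 26*k**3 - 61*k**2 - 67*k - 30)/(k + 4)
s_(k+1) − s_k = 5**k*(-16*k**5 - 164*k**4 - 648*k**3 - 1215*k**2 - 1125*k - 442)/(k**2 + 7*k + 12)
(s_(k+1) − s_k) − t_k = 5**k*(16*k**4 + 112*k**3 + 294*k**2 + 322*k + 146)/(k**2 + 7*k + 12)

Invalid: residual \frac{5^{k} \left(16 k^{4} + 112 k^{3} + 294 k^{2} + 322 k + 146\right)}{k^{2} + 7 k + 12} ≠ 0.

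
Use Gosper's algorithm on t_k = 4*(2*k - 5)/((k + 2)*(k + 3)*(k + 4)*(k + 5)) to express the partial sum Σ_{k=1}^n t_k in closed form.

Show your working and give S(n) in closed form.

S(n) = -4*n/(n**3 + 12*n**2 + 47*n + 60)

Step 1: r(k) = (k + 2)*(2*k - 3)/((k + 6)*(2*k - 5)).
Take A(k)=k + 2, B(k)=k + 6, C(k)=k - 5/2.
Key eq: (k + 2)·f(k+1) = (k + 5)·f(k) + (k - 5/2).
d = 3 from the (1,1,1) case.
Coefficient equations give f(k) = -k*(k**2 + 9*k + 50)/48.
Certificate R = B(k−1)f/C = -k*(k + 5)*(k**2 + 9*k + 50)/(24*(2*k - 5)) gives s_k = k*(-k**2 - 9*k - 50)/(6*(k + 2)*(k + 3)*(k + 4)).
s_(k+1) − s_k = 4*(2*k - 5)/(k**4 + 14*k**3 + 71*k**2 + 154*k + 120) = t_k.
Σ_(k=1)^n t_k = s_(n+1) − s_(1) = ((-n**3 - 12*n**2 - 71*n - 60)/(6*(n**3 + 12*n**2 + 47*n + 60))) − (-1/6), i.e. -4*n/(n**3 + 12*n**2 + 47*n + 60).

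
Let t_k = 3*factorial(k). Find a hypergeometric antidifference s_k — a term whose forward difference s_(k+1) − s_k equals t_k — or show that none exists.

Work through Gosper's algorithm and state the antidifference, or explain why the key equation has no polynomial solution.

The ratio is k + 1.
So A=k + 1 and B=1, with C=1.
Set up (k + 1)·f(k+1) − (1)·f(k) − (1) = 0.
deg f ≤ -1 (via 1,0,0).
d = -1 < 0 ⇒ no nonzero polynomial f; not summable.

none — t_k is not Gosper-summable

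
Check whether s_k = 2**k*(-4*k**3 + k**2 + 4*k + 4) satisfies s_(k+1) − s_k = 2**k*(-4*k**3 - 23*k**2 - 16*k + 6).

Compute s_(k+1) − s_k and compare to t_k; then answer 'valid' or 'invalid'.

s_(k+1) = 2**(k + 1)*(-4*k**3 - 11*k**2 - 6*k + 5)
s_(k+1) − s_k = 2**k*(-4*k**3 - 23*k**2 - 16*k + 6)
(s_(k+1) − s_k) − t_k = 0

valid (s_(k+1) − s_k reduces to t_k)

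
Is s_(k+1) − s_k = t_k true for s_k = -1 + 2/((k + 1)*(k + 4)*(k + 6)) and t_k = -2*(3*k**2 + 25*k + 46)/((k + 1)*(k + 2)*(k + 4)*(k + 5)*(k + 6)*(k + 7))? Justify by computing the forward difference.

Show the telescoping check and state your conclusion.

valid; difference matches t_k

s_(k+1) = -1 + 2/((k + 2)*(k + 5)*(k + 7))
s_(k+1) − s_k = 2/((k + 2)*(k + 5)*(k + 7)) - 2/((k + 1)*(k + 4)*(k + 6))
(s_(k+1) − s_k) − t_k = 0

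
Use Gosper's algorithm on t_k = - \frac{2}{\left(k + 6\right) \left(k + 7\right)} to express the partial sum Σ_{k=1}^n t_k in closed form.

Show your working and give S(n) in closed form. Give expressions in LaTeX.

Step 1: r(k) = (k + 6)/(k + 8).
Take A(k)=k + 6, B(k)=k + 8, C(k)=1.
Set up (k + 6)·f(k+1) − (k + 7)·f(k) − (1) = 0.
Bound: deg f ≤ 1.
A polynomial solution: f(k) = k/6.
Certificate R = B(k−1)f/C = k*(k + 7)/6 gives s_k = -k/(3*k + 18).
Verify: -2/(k**2 + 13*k + 42) matches t_k.
Σ_(k=1)^n t_k = s_(n+1) − s_(1) = ((-n - 1)/(3*(n + 7))) − (-1/21), i.e. -2*n/(7*n + 49).

S(n) = - \frac{2 n}{7 n + 49}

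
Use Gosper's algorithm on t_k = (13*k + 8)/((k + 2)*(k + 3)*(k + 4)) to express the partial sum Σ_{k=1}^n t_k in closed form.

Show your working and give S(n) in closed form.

S(n) = n*(5*n + 9)/(2*(n**2 + 7*n + 12))

Ratio r(k) = (k + 2)*(13*k + 21)/((k + 5)*(13*k + 8)).
A = k + 2, B = k + 5, C = k + 8/13.
Solve (k + 2)·f(k+1) − (k + 4)·f(k) = k + 8/13.
From deg A=1, deg B=1, deg C=1: d=2.
Match coefficients ⇒ f(k) = k*(17*k + 7)/78.
Certificate R = B(k−1)f/C = k*(k + 4)*(17*k + 7)/(6*(13*k + 8)) gives s_k = k*(17*k + 7)/(6*(k + 2)*(k + 3)).
Verify: (13*k + 8)/(k**3 + 9*k**2 + 26*k + 24) matches t_k.
Σ_(k=1)^n t_k = s_(n+1) − s_(1) = ((17*n**2 + 41*n + 24)/(6*(n**2 + 7*n + 12))) − (1/3), i.e. n*(5*n + 9)/(2*(n**2 + 7*n + 12)).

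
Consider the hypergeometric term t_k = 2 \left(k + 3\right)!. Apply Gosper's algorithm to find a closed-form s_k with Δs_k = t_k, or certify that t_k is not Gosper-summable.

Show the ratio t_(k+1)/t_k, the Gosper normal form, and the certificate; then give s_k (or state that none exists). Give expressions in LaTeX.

none (Gosper's algorithm certifies no s_k)

The ratio is k + 4.
Take A(k)=k + 4, B(k)=1, C(k)=1.
Solve (k + 4)·f(k+1) − (1)·f(k) = 1.
Degrees (1,0,0) ⇒ d ≤ -1.
d = -1 < 0 ⇒ no nonzero polynomial f; not summable.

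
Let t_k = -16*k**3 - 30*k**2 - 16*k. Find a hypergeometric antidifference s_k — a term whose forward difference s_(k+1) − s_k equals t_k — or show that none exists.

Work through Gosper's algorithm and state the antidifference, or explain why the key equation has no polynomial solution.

s_k = k*(-4*k**3 - 2*k**2 + 3*k + 3)

t_(k+1)/t_k = (8*k**3 + 39*k**2 + 62*k + 31)/(k*(8*k**2 + 15*k + 8)).
So A=1 and B=1, with C=k**3 + 15*k**2/8 + k.
f must satisfy (1)·f(k+1) − (1)·f(k) = k**3 + 15*k**2/8 + k.
Degrees (0,0,3) ⇒ d ≤ 4.
Solving with deg f ≤ 4: f(k) = k*(k - 1)*(4*k**2 + 6*k + 3)/16.
Certificate R = B(k−1)f/C = (k - 1)*(4*k**2 + 6*k + 3)/(2*(8*k**2 + 15*k + 8)) gives s_k = k*(-4*k**3 - 2*k**2 + 3*k + 3).
Δs = 2*k*(-8*k**2 - 15*k - 8), as required.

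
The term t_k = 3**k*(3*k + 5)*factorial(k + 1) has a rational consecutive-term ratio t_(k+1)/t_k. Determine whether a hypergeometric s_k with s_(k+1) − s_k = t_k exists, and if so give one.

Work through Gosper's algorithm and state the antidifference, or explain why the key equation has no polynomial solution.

s_k = 3**k*factorial(k + 1)

t_(k+1)/t_k = 3*(k + 2)*(3*k + 8)/(3*k + 5).
So A=3*k + 6 and B=1, with C=k + 5/3.
Need (3*k + 6)·f(k+1) − (1)·f(k) = k + 5/3.
deg f ≤ 0 (via 1,0,1).
Solving with deg f ≤ 0: f(k) = 1/3.
So s_k = (B(k−1)f/C)·t_k = (1/(3*k + 5))·t_k = 3**k*factorial(k + 1).
Check: Δs_k = 3**k*(3*k + 5)*factorial(k + 1). ✓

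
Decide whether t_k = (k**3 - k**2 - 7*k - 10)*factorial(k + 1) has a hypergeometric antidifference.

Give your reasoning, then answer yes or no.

r(k) = (k + 2)*(7*k - (k + 1)**3 + (k + 1)**2 + 17)/(-k**3 + k**2 + 7*k + 10) after simplifying.
Factor: A=k + 2; B=1; C=k**3 - k**2 - 7*k - 10.
f must satisfy (k + 2)·f(k+1) − (1)·f(k) = k**3 - k**2 - 7*k - 10.
From deg A=1, deg B=0, deg C=3: d=2.
Coefficient equations give f(k) = k**2 - 4*k - 4.
Certificate R = B(k−1)f/C = (k**2 - 4*k - 4)/(k**3 - k**2 - 7*k - 10) gives s_k = (k**2 - 4*k - 4)*factorial(k + 1).
s_(k+1) − s_k = (k**3 - k**2 - 7*k - 10)*factorial(k + 1) = t_k.

Yes. s_k = (k**2 - 4*k - 4)*factorial(k + 1).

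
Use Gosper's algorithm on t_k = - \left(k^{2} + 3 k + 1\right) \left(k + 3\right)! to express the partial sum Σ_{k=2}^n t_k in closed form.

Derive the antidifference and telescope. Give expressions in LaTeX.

S(n) = - n \left(n + 4\right)! + 120

The ratio is (k + 4)*(3*k + (k + 1)**2 + 4)/(k**2 + 3*k + 1).
Take A(k)=k + 4, B(k)=1, C(k)=k**2 + 3*k + 1.
Key eq: (k + 4)·f(k+1) = (1)·f(k) + (k**2 + 3*k + 1).
deg f ≤ 1 (via 1,0,2).
Solving with deg f ≤ 1: f(k) = k - 1.
Then R = B(k−1)f/C = (k - 1)/(k**2 + 3*k + 1), so s_k = R(k)·t_k = -(k - 1)*factorial(k + 3).
s_(k+1) − s_k = -(k**2 + 3*k + 1)*factorial(k + 3) = t_k.
s_(n+1) = -n*factorial(n + 4) and s_(2) = -120, so S(n) = -n*factorial(n + 4) + 120.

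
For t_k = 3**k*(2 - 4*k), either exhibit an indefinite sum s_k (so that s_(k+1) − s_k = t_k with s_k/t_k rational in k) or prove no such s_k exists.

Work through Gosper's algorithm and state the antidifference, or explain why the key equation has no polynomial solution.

s_k = 2*3**k*(2 - k)

t_(k+1)/t_k = 3*(2*k + 1)/(2*k - 1).
Take A(k)=3, B(k)=1, C(k)=k - 1/2.
Key eq: (3)·f(k+1) = (1)·f(k) + (k - 1/2).
Bound: deg f ≤ 1.
A polynomial solution: f(k) = (k - 2)/2.
R(k) = B(k−1)·f(k)/C(k) = (k - 2)/(2*k - 1); s_k = R·t_k = 2*3**k*(2 - k).
s_(k+1) − s_k = 3**k*(2 - 4*k) = t_k.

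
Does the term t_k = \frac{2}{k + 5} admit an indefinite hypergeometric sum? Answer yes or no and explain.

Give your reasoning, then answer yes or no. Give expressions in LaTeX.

No. Not Gosper-summable.

Ratio r(k) = (k + 5)/(k + 6).
Factor: A=k + 5; B=k + 6; C=1.
Solve (k + 5)·f(k+1) − (k + 5)·f(k) = 1.
Bound: deg f ≤ 0.
Write f(k) = c0. Then LHS − RHS = -1, requiring -1 = 0: contradictory. No certificate.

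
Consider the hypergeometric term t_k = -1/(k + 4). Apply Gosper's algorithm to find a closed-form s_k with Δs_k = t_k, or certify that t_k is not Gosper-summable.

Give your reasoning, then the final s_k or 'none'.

t_(k+1)/t_k = (k + 4)/(k + 5).
Take A(k)=k + 4, B(k)=k + 5, C(k)=1.
Need (k + 4)·f(k+1) − (k + 4)·f(k) = 1.
Degrees (1,1,0) ⇒ d ≤ 0.
f = c0 ⇒ A·f(k+1) − B(k−1)·f(k) − C = -1. The system {-1 = 0} is inconsistent; no antidifference.

none — t_k is not Gosper-summable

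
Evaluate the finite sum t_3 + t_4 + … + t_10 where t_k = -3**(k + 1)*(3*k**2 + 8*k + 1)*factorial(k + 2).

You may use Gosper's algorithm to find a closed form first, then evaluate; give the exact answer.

Compute t_(k+1)/t_k: get 3*(3*k**3 + 23*k**2 + 54*k + 36)/(3*k**2 + 8*k + 1).
Normal form (A,B,C) = (3*k + 9, 1, k**2 + 8*k/3 + 1/3).
f must satisfy (3*k + 9)·f(k+1) − (1)·f(k) = k**2 + 8*k/3 + 1/3.
From deg A=1, deg B=0, deg C=2: d=1.
Solving with deg f ≤ 1: f(k) = (k - 1)/3.
Get s_k = R·t_k = -3**(k + 1)*(k - 1)*factorial(k + 2) with R(k) = B(k−1)f(k)/C(k) = (k - 1)/(3*k**2 + 8*k + 1).
Verify: -3**(k + 1)*(3*k**2 + 8*k + 1)*factorial(k + 2) matches t_k.
Σ_(k=3)^(10) t_k = s_(11) − s_(3) = -33092941609728000 − (-19440) = -33092941609708560.

Σ = -33092941609708560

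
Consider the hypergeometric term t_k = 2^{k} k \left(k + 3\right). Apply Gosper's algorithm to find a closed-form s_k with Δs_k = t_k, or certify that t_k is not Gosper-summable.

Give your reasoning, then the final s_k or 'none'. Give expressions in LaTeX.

r(k) = 2*(k + 1)*(k + 4)/(k*(k + 3)) after simplifying.
Take A(k)=2, B(k)=1, C(k)=k**2 + 3*k.
Set up (2)·f(k+1) − (1)·f(k) − (k**2 + 3*k) = 0.
Degrees (0,0,2) ⇒ d ≤ 2.
A polynomial solution: f(k) = k*(k - 1).
So s_k = (B(k−1)f/C)·t_k = ((k - 1)/(k + 3))·t_k = 2**k*k*(k - 1).
s_(k+1) − s_k = 2**k*k*(k + 3) = t_k.

s_k = 2^{k} k \left(k - 1\right)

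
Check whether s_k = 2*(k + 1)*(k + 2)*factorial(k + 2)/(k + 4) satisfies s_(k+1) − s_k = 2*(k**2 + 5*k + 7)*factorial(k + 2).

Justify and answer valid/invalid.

Invalid: residual -6*(k**3 + 9*k**2 + 26*k + 26)*factorial(k + 2)/((k + 4)*(k + 5)) ≠ 0.

s_(k+1) = 2*(k + 2)*(k + 3)*factorial(k + 3)/(k + 5)
s_(k+1) − s_k = 2*(k + 2)*(k**3 + 9*k**2 + 27*k + 31)*factorial(k + 2)/((k + 4)*(k + 5))
(s_(k+1) − s_k) − t_k = -6*(k**3 + 9*k**2 + 26*k + 26)*factorial(k + 2)/((k + 4)*(k + 5))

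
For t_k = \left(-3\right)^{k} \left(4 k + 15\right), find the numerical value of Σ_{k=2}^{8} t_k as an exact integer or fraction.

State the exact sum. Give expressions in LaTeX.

Ratio r(k) = 3*(-4*k - 19)/(4*k + 15).
Normal form (A,B,C) = (-3, 1, k + 15/4).
f must satisfy (-3)·f(k+1) − (1)·f(k) = k + 15/4.
Bound: deg f ≤ 1.
Solve for f: f(k) = -(k + 3)/4 (degree 1 ≤ 1).
Certificate R = B(k−1)f/C = -(k + 3)/(4*k + 15) gives s_k = (-3)**k*(-k - 3).
Check: Δs_k = (-3)**k*(4*k + 15). ✓
Evaluate s at k=9 and k=2: 236196 and -45; difference 236241.

Σ = 236241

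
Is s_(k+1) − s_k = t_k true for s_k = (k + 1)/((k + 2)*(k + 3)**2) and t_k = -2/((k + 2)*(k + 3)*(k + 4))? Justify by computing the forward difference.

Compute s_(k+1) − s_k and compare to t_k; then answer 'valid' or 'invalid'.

s_(k+1) = (k + 2)/((k + 3)*(k + 4)**2)
s_(k+1) − s_k = (-(k + 1)*(k + 4)**2 + (k + 2)**2*(k + 3))/((k + 2)*(k + 3)**2*(k + 4)**2)
(s_(k+1) − s_k) − t_k = 2*(3*k + 10)/(k**5 + 16*k**4 + 101*k**3 + 314*k**2 + 480*k + 288)

Invalid: residual 2*(3*k + 10)/(k**5 + 16*k**4 + 101*k**3 + 314*k**2 + 480*k + 288) ≠ 0.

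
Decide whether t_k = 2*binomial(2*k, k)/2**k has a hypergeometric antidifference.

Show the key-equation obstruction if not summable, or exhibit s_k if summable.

r(k) = (2*k + 1)/(k + 1) after simplifying.
Factor: A=2*k + 1; B=k + 1; C=1.
Set up (2*k + 1)·f(k+1) − (k)·f(k) − (1) = 0.
Bound: deg f ≤ -1.
d = -1 < 0 ⇒ no nonzero polynomial f; not summable.

No — t_k has no hypergeometric antidifference.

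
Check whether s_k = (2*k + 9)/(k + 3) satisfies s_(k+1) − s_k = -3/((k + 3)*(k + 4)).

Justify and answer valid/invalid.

Valid — Δs_k = t_k.

s_(k+1) = (2*k + 11)/(k + 4)
s_(k+1) − s_k = -3/(k**2 + 7*k + 12)
(s_(k+1) − s_k) − t_k = 0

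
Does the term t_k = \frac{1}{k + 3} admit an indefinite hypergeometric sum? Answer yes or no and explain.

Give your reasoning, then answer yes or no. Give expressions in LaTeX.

No — key equation has no polynomial f.

r(k) = (k + 3)/(k + 4) after simplifying.
Factor: A=k + 3; B=k + 4; C=1.
Solve (k + 3)·f(k+1) − (k + 3)·f(k) = 1.
Bound: deg f ≤ 0.
Put f(k) = c0: A·f(k+1) − B(k−1)·f(k) − C = -1; need -1 = 0 — inconsistent ⇒ no f, not summable.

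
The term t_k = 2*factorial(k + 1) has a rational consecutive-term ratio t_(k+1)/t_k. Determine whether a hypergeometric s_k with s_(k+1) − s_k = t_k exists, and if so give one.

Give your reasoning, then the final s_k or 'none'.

no hypergeometric antidifference exists

t_(k+1)/t_k = k + 2.
Gosper form: A/B · C(k+1)/C(k) with A=k + 2, B=1, C=1.
f must satisfy (k + 2)·f(k+1) − (1)·f(k) = 1.
deg f ≤ -1 (via 1,0,0).
deg f ≤ -1 is impossible — no certificate.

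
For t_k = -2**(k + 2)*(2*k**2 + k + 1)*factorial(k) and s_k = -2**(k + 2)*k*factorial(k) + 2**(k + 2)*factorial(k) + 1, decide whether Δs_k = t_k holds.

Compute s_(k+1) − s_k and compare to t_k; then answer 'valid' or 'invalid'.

s_(k+1) = -2**(k + 3)*k**2*factorial(k) - 2**(k + 3)*k*factorial(k) + 1
s_(k+1) − s_k = -2**(k + 2)*(2*k**2 + k + 1)*factorial(k)
(s_(k+1) − s_k) − t_k = 0

valid; difference matches t_k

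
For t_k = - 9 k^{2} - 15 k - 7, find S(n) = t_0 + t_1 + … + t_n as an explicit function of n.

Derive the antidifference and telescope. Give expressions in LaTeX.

S(n) = - 3 n^{3} - 12 n^{2} - 16 n - 7

Compute t_(k+1)/t_k: get (9*k**2 + 33*k + 31)/(9*k**2 + 15*k + 7).
A = 1, B = 1, C = k**2 + 5*k/3 + 7/9.
Set up (1)·f(k+1) − (1)·f(k) − (k**2 + 5*k/3 + 7/9) = 0.
Degrees (0,0,2) ⇒ d ≤ 3.
A polynomial solution: f(k) = k*(3*k**2 + 3*k + 1)/9.
Then R = B(k−1)f/C = k*(3*k**2 + 3*k + 1)/(9*k**2 + 15*k + 7), so s_k = R(k)·t_k = k*(-3*k**2 - 3*k - 1).
Check: Δs_k = -9*k**2 - 15*k - 7. ✓
Σ_(k=0)^n t_k = s_(n+1) − s_(0) = (-3*n**3 - 12*n**2 - 16*n - 7) − (0), i.e. -3*n**3 - 12*n**2 - 16*n - 7.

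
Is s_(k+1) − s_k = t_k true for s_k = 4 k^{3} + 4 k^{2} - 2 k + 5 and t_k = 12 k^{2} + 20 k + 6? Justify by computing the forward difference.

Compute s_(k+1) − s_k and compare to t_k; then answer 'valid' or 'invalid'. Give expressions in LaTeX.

s_(k+1) = 4*k**3 + 16*k**2 + 18*k + 11
s_(k+1) − s_k = 12*k**2 + 20*k + 6
(s_(k+1) − s_k) − t_k = 0

valid (s_(k+1) − s_k reduces to t_k)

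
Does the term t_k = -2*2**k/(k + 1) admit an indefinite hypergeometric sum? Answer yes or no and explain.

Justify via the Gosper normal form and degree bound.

No — negative degree bound, so no certificate f.

The ratio is 2*(k + 1)/(k + 2).
Normal form (A,B,C) = (2*k + 2, k + 2, 1).
Key eq: (2*k + 2)·f(k+1) = (k + 1)·f(k) + (1).
Bound: deg f ≤ -1.
deg f ≤ -1 is impossible — no certificate.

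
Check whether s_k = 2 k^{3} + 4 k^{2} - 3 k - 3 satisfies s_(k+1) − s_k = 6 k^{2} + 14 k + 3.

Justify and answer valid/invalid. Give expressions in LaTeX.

Valid: the claim telescopes to t_k.

s_(k+1) = k*(2*k**2 + 10*k + 11)
s_(k+1) − s_k = 6*k**2 + 14*k + 3
(s_(k+1) − s_k) − t_k = 0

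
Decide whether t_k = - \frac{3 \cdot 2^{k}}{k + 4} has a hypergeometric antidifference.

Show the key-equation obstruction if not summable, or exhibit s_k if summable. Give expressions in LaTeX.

Step 1: r(k) = 2*(k + 4)/(k + 5).
Take A(k)=2*k + 8, B(k)=k + 5, C(k)=1.
Key eq: (2*k + 8)·f(k+1) = (k + 4)·f(k) + (1).
deg f ≤ -1 (via 1,1,0).
deg f ≤ -1 is impossible — no certificate.

No — negative degree bound, so no certificate f.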